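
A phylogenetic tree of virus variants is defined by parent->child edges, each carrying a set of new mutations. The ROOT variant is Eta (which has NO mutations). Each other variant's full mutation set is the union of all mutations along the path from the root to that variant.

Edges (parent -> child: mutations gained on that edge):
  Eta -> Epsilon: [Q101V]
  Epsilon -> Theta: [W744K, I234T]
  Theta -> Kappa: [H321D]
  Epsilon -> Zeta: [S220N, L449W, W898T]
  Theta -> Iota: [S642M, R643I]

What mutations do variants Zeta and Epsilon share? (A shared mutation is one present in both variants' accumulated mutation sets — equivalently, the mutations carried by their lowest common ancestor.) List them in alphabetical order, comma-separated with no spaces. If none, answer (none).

Accumulating mutations along path to Zeta:
  At Eta: gained [] -> total []
  At Epsilon: gained ['Q101V'] -> total ['Q101V']
  At Zeta: gained ['S220N', 'L449W', 'W898T'] -> total ['L449W', 'Q101V', 'S220N', 'W898T']
Mutations(Zeta) = ['L449W', 'Q101V', 'S220N', 'W898T']
Accumulating mutations along path to Epsilon:
  At Eta: gained [] -> total []
  At Epsilon: gained ['Q101V'] -> total ['Q101V']
Mutations(Epsilon) = ['Q101V']
Intersection: ['L449W', 'Q101V', 'S220N', 'W898T'] ∩ ['Q101V'] = ['Q101V']

Answer: Q101V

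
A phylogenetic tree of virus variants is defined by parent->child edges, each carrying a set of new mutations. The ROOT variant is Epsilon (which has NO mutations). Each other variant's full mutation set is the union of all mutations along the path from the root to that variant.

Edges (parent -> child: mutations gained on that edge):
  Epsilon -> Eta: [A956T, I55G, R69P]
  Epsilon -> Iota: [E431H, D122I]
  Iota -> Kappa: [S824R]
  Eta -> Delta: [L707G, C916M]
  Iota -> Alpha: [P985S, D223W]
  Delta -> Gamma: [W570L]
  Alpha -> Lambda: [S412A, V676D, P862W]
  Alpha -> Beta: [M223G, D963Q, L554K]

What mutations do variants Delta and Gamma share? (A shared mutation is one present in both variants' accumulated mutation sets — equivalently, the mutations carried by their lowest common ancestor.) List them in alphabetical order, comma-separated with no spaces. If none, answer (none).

Accumulating mutations along path to Delta:
  At Epsilon: gained [] -> total []
  At Eta: gained ['A956T', 'I55G', 'R69P'] -> total ['A956T', 'I55G', 'R69P']
  At Delta: gained ['L707G', 'C916M'] -> total ['A956T', 'C916M', 'I55G', 'L707G', 'R69P']
Mutations(Delta) = ['A956T', 'C916M', 'I55G', 'L707G', 'R69P']
Accumulating mutations along path to Gamma:
  At Epsilon: gained [] -> total []
  At Eta: gained ['A956T', 'I55G', 'R69P'] -> total ['A956T', 'I55G', 'R69P']
  At Delta: gained ['L707G', 'C916M'] -> total ['A956T', 'C916M', 'I55G', 'L707G', 'R69P']
  At Gamma: gained ['W570L'] -> total ['A956T', 'C916M', 'I55G', 'L707G', 'R69P', 'W570L']
Mutations(Gamma) = ['A956T', 'C916M', 'I55G', 'L707G', 'R69P', 'W570L']
Intersection: ['A956T', 'C916M', 'I55G', 'L707G', 'R69P'] ∩ ['A956T', 'C916M', 'I55G', 'L707G', 'R69P', 'W570L'] = ['A956T', 'C916M', 'I55G', 'L707G', 'R69P']

Answer: A956T,C916M,I55G,L707G,R69P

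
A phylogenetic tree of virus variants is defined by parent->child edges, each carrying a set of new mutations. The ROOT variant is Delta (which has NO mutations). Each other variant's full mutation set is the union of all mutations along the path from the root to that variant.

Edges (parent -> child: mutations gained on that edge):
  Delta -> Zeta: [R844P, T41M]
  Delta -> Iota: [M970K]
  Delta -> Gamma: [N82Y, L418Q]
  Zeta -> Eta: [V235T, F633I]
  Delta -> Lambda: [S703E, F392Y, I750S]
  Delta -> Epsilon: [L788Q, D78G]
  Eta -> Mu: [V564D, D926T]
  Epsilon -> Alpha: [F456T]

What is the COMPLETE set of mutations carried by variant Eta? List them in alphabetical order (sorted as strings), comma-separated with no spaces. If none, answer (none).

Answer: F633I,R844P,T41M,V235T

Derivation:
At Delta: gained [] -> total []
At Zeta: gained ['R844P', 'T41M'] -> total ['R844P', 'T41M']
At Eta: gained ['V235T', 'F633I'] -> total ['F633I', 'R844P', 'T41M', 'V235T']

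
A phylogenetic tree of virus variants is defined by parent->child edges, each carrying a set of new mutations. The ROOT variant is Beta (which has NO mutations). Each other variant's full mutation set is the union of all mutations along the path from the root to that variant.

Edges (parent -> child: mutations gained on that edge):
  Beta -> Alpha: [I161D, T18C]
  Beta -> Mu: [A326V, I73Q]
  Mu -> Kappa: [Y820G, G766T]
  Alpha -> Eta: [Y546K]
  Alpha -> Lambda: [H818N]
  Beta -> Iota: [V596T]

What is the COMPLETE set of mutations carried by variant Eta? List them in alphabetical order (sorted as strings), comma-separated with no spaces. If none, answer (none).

Answer: I161D,T18C,Y546K

Derivation:
At Beta: gained [] -> total []
At Alpha: gained ['I161D', 'T18C'] -> total ['I161D', 'T18C']
At Eta: gained ['Y546K'] -> total ['I161D', 'T18C', 'Y546K']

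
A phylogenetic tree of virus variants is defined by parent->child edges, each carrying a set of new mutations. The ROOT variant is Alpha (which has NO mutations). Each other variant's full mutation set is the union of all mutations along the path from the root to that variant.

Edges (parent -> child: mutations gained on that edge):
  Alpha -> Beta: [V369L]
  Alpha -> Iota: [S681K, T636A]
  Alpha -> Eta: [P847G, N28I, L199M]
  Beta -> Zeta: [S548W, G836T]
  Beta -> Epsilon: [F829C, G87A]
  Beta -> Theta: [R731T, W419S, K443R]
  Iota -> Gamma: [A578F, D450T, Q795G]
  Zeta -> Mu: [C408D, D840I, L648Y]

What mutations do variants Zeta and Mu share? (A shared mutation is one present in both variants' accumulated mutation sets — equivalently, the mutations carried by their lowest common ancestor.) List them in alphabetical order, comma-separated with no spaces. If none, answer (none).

Accumulating mutations along path to Zeta:
  At Alpha: gained [] -> total []
  At Beta: gained ['V369L'] -> total ['V369L']
  At Zeta: gained ['S548W', 'G836T'] -> total ['G836T', 'S548W', 'V369L']
Mutations(Zeta) = ['G836T', 'S548W', 'V369L']
Accumulating mutations along path to Mu:
  At Alpha: gained [] -> total []
  At Beta: gained ['V369L'] -> total ['V369L']
  At Zeta: gained ['S548W', 'G836T'] -> total ['G836T', 'S548W', 'V369L']
  At Mu: gained ['C408D', 'D840I', 'L648Y'] -> total ['C408D', 'D840I', 'G836T', 'L648Y', 'S548W', 'V369L']
Mutations(Mu) = ['C408D', 'D840I', 'G836T', 'L648Y', 'S548W', 'V369L']
Intersection: ['G836T', 'S548W', 'V369L'] ∩ ['C408D', 'D840I', 'G836T', 'L648Y', 'S548W', 'V369L'] = ['G836T', 'S548W', 'V369L']

Answer: G836T,S548W,V369L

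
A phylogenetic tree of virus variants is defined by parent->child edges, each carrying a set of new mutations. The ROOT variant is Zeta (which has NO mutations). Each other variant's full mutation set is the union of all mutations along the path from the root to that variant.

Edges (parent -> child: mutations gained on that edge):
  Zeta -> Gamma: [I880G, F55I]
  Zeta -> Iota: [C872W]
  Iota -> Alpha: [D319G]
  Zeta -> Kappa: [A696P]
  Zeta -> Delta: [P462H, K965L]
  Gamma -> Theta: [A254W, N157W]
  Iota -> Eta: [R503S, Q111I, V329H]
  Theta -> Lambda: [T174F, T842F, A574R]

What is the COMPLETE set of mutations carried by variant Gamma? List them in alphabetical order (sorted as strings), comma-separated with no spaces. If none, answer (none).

At Zeta: gained [] -> total []
At Gamma: gained ['I880G', 'F55I'] -> total ['F55I', 'I880G']

Answer: F55I,I880G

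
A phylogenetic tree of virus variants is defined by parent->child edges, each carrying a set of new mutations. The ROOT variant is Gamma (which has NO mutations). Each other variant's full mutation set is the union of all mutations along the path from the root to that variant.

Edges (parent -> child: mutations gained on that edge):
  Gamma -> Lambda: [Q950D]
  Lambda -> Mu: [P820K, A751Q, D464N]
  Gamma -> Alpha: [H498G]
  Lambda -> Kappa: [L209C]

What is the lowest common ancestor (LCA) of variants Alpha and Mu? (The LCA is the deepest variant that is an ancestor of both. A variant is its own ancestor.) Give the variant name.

Answer: Gamma

Derivation:
Path from root to Alpha: Gamma -> Alpha
  ancestors of Alpha: {Gamma, Alpha}
Path from root to Mu: Gamma -> Lambda -> Mu
  ancestors of Mu: {Gamma, Lambda, Mu}
Common ancestors: {Gamma}
Walk up from Mu: Mu (not in ancestors of Alpha), Lambda (not in ancestors of Alpha), Gamma (in ancestors of Alpha)
Deepest common ancestor (LCA) = Gamma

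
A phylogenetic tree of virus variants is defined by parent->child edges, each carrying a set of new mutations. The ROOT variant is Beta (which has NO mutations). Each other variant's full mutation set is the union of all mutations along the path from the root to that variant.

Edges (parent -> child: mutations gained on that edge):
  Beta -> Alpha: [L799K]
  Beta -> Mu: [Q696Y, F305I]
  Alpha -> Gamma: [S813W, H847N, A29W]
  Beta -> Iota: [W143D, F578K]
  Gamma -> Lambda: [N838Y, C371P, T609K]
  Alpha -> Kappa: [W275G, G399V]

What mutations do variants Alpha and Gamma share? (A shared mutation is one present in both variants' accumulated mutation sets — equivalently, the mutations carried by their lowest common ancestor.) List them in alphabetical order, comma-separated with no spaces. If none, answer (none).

Accumulating mutations along path to Alpha:
  At Beta: gained [] -> total []
  At Alpha: gained ['L799K'] -> total ['L799K']
Mutations(Alpha) = ['L799K']
Accumulating mutations along path to Gamma:
  At Beta: gained [] -> total []
  At Alpha: gained ['L799K'] -> total ['L799K']
  At Gamma: gained ['S813W', 'H847N', 'A29W'] -> total ['A29W', 'H847N', 'L799K', 'S813W']
Mutations(Gamma) = ['A29W', 'H847N', 'L799K', 'S813W']
Intersection: ['L799K'] ∩ ['A29W', 'H847N', 'L799K', 'S813W'] = ['L799K']

Answer: L799K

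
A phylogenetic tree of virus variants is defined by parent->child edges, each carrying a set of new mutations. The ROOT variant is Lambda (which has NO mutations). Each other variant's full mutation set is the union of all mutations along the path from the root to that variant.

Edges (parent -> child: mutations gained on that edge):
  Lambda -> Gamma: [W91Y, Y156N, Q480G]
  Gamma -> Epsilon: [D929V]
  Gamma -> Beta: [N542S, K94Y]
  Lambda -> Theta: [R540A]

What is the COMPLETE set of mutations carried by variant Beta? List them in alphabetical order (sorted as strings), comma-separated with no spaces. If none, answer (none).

Answer: K94Y,N542S,Q480G,W91Y,Y156N

Derivation:
At Lambda: gained [] -> total []
At Gamma: gained ['W91Y', 'Y156N', 'Q480G'] -> total ['Q480G', 'W91Y', 'Y156N']
At Beta: gained ['N542S', 'K94Y'] -> total ['K94Y', 'N542S', 'Q480G', 'W91Y', 'Y156N']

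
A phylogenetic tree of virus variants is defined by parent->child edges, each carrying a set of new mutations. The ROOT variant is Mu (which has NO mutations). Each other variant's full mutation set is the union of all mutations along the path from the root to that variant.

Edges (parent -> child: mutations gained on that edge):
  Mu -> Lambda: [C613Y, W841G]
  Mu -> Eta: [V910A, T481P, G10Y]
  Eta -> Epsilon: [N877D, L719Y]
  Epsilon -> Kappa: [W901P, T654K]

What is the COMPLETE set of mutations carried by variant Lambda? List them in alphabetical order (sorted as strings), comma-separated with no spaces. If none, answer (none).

At Mu: gained [] -> total []
At Lambda: gained ['C613Y', 'W841G'] -> total ['C613Y', 'W841G']

Answer: C613Y,W841G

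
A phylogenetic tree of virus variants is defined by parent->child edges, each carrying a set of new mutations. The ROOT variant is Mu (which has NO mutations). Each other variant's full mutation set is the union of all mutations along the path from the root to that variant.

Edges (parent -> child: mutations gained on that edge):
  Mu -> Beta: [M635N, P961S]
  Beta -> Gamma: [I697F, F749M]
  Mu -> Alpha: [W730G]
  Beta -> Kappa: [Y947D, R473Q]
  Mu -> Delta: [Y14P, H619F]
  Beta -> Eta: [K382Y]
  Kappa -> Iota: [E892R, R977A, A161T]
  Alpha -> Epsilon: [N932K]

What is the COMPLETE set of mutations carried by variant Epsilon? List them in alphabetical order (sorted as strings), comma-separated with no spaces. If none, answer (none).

At Mu: gained [] -> total []
At Alpha: gained ['W730G'] -> total ['W730G']
At Epsilon: gained ['N932K'] -> total ['N932K', 'W730G']

Answer: N932K,W730G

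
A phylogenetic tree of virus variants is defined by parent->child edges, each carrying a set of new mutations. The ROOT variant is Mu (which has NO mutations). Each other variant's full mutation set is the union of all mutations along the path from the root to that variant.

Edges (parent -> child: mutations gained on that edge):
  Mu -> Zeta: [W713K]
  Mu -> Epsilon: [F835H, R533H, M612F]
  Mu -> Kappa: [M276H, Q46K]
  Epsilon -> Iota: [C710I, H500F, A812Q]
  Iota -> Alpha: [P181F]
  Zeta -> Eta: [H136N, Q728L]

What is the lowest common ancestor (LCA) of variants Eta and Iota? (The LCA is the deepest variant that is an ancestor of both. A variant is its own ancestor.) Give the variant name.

Path from root to Eta: Mu -> Zeta -> Eta
  ancestors of Eta: {Mu, Zeta, Eta}
Path from root to Iota: Mu -> Epsilon -> Iota
  ancestors of Iota: {Mu, Epsilon, Iota}
Common ancestors: {Mu}
Walk up from Iota: Iota (not in ancestors of Eta), Epsilon (not in ancestors of Eta), Mu (in ancestors of Eta)
Deepest common ancestor (LCA) = Mu

Answer: Mu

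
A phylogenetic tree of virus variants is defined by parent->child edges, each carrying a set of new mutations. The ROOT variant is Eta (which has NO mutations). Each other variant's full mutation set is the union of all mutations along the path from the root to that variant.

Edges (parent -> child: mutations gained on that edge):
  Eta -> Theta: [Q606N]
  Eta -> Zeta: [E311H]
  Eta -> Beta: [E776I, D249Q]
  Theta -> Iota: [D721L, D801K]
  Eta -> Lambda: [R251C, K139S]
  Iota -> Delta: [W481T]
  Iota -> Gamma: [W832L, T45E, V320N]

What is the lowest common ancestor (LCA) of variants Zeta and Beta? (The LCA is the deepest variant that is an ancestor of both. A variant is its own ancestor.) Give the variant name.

Path from root to Zeta: Eta -> Zeta
  ancestors of Zeta: {Eta, Zeta}
Path from root to Beta: Eta -> Beta
  ancestors of Beta: {Eta, Beta}
Common ancestors: {Eta}
Walk up from Beta: Beta (not in ancestors of Zeta), Eta (in ancestors of Zeta)
Deepest common ancestor (LCA) = Eta

Answer: Eta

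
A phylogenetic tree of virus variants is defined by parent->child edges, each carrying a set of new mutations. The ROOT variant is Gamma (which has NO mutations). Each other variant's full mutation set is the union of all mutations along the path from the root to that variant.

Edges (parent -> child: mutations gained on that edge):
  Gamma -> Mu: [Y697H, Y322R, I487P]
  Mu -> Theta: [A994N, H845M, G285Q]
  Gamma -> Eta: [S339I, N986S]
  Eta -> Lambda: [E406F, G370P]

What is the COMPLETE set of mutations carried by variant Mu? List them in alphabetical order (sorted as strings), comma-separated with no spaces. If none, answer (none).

Answer: I487P,Y322R,Y697H

Derivation:
At Gamma: gained [] -> total []
At Mu: gained ['Y697H', 'Y322R', 'I487P'] -> total ['I487P', 'Y322R', 'Y697H']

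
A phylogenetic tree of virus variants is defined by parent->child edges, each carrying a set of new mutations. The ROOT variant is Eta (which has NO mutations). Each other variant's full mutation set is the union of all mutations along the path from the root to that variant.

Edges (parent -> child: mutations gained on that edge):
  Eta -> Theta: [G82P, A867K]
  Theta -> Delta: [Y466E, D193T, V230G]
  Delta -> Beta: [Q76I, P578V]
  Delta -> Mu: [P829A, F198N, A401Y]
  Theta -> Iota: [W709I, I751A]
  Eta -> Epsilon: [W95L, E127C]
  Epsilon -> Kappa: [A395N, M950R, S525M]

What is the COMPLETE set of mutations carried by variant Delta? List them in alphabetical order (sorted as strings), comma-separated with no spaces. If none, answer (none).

Answer: A867K,D193T,G82P,V230G,Y466E

Derivation:
At Eta: gained [] -> total []
At Theta: gained ['G82P', 'A867K'] -> total ['A867K', 'G82P']
At Delta: gained ['Y466E', 'D193T', 'V230G'] -> total ['A867K', 'D193T', 'G82P', 'V230G', 'Y466E']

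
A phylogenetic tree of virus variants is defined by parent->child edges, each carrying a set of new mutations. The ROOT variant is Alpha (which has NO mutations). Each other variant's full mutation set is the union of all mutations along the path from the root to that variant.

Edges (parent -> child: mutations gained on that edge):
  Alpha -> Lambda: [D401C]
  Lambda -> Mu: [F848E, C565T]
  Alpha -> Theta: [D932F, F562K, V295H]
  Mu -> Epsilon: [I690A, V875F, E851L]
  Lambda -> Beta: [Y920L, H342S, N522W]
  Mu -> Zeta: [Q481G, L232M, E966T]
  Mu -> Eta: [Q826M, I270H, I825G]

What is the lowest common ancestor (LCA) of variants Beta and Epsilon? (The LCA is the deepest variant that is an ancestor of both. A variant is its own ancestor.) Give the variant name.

Path from root to Beta: Alpha -> Lambda -> Beta
  ancestors of Beta: {Alpha, Lambda, Beta}
Path from root to Epsilon: Alpha -> Lambda -> Mu -> Epsilon
  ancestors of Epsilon: {Alpha, Lambda, Mu, Epsilon}
Common ancestors: {Alpha, Lambda}
Walk up from Epsilon: Epsilon (not in ancestors of Beta), Mu (not in ancestors of Beta), Lambda (in ancestors of Beta), Alpha (in ancestors of Beta)
Deepest common ancestor (LCA) = Lambda

Answer: Lambda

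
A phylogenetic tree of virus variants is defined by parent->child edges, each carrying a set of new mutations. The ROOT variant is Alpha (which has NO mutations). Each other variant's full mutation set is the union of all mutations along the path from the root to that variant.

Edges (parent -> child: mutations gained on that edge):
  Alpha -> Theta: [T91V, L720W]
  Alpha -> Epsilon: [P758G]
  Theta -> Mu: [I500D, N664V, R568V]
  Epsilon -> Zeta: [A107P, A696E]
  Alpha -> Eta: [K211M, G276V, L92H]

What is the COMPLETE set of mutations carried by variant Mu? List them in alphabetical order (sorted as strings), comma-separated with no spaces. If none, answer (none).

At Alpha: gained [] -> total []
At Theta: gained ['T91V', 'L720W'] -> total ['L720W', 'T91V']
At Mu: gained ['I500D', 'N664V', 'R568V'] -> total ['I500D', 'L720W', 'N664V', 'R568V', 'T91V']

Answer: I500D,L720W,N664V,R568V,T91V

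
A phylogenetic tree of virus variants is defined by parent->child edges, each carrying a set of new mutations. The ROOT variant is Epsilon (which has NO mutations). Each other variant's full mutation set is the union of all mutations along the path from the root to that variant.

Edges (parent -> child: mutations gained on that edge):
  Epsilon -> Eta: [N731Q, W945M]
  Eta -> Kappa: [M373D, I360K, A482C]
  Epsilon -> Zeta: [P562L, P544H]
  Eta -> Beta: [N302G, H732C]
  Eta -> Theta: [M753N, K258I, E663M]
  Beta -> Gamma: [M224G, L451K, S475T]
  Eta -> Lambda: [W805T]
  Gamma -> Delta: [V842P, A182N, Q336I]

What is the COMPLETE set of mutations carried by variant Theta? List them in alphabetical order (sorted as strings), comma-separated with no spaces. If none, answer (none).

At Epsilon: gained [] -> total []
At Eta: gained ['N731Q', 'W945M'] -> total ['N731Q', 'W945M']
At Theta: gained ['M753N', 'K258I', 'E663M'] -> total ['E663M', 'K258I', 'M753N', 'N731Q', 'W945M']

Answer: E663M,K258I,M753N,N731Q,W945M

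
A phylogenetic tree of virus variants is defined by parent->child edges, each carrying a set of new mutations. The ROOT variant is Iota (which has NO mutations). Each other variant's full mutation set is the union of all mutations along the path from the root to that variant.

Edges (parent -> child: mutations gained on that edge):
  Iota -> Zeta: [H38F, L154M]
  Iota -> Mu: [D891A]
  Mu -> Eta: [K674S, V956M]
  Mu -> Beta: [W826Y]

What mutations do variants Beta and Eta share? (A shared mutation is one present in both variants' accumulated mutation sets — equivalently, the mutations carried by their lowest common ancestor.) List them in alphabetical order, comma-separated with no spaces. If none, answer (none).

Answer: D891A

Derivation:
Accumulating mutations along path to Beta:
  At Iota: gained [] -> total []
  At Mu: gained ['D891A'] -> total ['D891A']
  At Beta: gained ['W826Y'] -> total ['D891A', 'W826Y']
Mutations(Beta) = ['D891A', 'W826Y']
Accumulating mutations along path to Eta:
  At Iota: gained [] -> total []
  At Mu: gained ['D891A'] -> total ['D891A']
  At Eta: gained ['K674S', 'V956M'] -> total ['D891A', 'K674S', 'V956M']
Mutations(Eta) = ['D891A', 'K674S', 'V956M']
Intersection: ['D891A', 'W826Y'] ∩ ['D891A', 'K674S', 'V956M'] = ['D891A']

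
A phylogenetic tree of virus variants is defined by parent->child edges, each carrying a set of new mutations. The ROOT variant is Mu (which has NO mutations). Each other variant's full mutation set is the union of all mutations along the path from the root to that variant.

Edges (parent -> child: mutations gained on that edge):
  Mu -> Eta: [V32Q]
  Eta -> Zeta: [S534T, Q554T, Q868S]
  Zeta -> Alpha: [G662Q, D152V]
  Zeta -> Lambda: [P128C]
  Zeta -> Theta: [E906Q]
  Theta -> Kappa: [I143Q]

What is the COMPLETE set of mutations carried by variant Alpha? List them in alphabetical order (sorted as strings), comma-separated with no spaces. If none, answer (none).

Answer: D152V,G662Q,Q554T,Q868S,S534T,V32Q

Derivation:
At Mu: gained [] -> total []
At Eta: gained ['V32Q'] -> total ['V32Q']
At Zeta: gained ['S534T', 'Q554T', 'Q868S'] -> total ['Q554T', 'Q868S', 'S534T', 'V32Q']
At Alpha: gained ['G662Q', 'D152V'] -> total ['D152V', 'G662Q', 'Q554T', 'Q868S', 'S534T', 'V32Q']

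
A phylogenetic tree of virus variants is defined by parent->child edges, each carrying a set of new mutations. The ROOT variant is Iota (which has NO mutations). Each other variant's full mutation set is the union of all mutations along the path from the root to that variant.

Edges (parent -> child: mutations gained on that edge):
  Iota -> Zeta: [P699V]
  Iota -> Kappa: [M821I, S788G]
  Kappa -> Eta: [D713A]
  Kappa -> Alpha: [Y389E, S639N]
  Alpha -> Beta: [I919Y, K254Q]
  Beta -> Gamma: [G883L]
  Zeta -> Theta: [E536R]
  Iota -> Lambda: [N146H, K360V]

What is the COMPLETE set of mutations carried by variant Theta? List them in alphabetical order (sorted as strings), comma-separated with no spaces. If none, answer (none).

Answer: E536R,P699V

Derivation:
At Iota: gained [] -> total []
At Zeta: gained ['P699V'] -> total ['P699V']
At Theta: gained ['E536R'] -> total ['E536R', 'P699V']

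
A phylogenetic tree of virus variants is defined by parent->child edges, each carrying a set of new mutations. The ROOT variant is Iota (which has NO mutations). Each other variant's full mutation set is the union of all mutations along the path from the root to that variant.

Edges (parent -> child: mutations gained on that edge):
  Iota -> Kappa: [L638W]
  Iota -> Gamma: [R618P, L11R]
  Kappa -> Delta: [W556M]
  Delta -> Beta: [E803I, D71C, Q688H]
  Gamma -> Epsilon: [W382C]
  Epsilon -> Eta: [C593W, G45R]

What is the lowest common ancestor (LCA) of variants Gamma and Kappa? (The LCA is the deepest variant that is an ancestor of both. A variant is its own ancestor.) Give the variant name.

Answer: Iota

Derivation:
Path from root to Gamma: Iota -> Gamma
  ancestors of Gamma: {Iota, Gamma}
Path from root to Kappa: Iota -> Kappa
  ancestors of Kappa: {Iota, Kappa}
Common ancestors: {Iota}
Walk up from Kappa: Kappa (not in ancestors of Gamma), Iota (in ancestors of Gamma)
Deepest common ancestor (LCA) = Iota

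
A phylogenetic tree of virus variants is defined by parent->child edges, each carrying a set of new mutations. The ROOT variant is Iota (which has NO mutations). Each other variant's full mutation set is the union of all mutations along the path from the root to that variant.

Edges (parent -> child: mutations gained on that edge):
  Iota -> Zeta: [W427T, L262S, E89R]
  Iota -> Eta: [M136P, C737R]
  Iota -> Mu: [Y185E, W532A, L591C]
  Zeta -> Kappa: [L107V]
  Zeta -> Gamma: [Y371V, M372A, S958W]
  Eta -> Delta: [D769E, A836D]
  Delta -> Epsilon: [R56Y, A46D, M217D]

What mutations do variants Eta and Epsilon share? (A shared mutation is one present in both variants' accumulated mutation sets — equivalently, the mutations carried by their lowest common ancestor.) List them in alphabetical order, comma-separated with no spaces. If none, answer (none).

Accumulating mutations along path to Eta:
  At Iota: gained [] -> total []
  At Eta: gained ['M136P', 'C737R'] -> total ['C737R', 'M136P']
Mutations(Eta) = ['C737R', 'M136P']
Accumulating mutations along path to Epsilon:
  At Iota: gained [] -> total []
  At Eta: gained ['M136P', 'C737R'] -> total ['C737R', 'M136P']
  At Delta: gained ['D769E', 'A836D'] -> total ['A836D', 'C737R', 'D769E', 'M136P']
  At Epsilon: gained ['R56Y', 'A46D', 'M217D'] -> total ['A46D', 'A836D', 'C737R', 'D769E', 'M136P', 'M217D', 'R56Y']
Mutations(Epsilon) = ['A46D', 'A836D', 'C737R', 'D769E', 'M136P', 'M217D', 'R56Y']
Intersection: ['C737R', 'M136P'] ∩ ['A46D', 'A836D', 'C737R', 'D769E', 'M136P', 'M217D', 'R56Y'] = ['C737R', 'M136P']

Answer: C737R,M136P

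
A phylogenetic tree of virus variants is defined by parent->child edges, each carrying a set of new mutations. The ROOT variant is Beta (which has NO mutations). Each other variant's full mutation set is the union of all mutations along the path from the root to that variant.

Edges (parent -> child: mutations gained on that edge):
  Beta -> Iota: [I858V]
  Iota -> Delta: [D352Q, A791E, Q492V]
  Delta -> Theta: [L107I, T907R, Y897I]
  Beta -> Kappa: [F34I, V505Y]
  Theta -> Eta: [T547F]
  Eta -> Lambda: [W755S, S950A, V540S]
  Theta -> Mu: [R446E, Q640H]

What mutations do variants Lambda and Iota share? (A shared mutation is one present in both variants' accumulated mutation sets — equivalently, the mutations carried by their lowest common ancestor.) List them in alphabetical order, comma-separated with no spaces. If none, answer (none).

Answer: I858V

Derivation:
Accumulating mutations along path to Lambda:
  At Beta: gained [] -> total []
  At Iota: gained ['I858V'] -> total ['I858V']
  At Delta: gained ['D352Q', 'A791E', 'Q492V'] -> total ['A791E', 'D352Q', 'I858V', 'Q492V']
  At Theta: gained ['L107I', 'T907R', 'Y897I'] -> total ['A791E', 'D352Q', 'I858V', 'L107I', 'Q492V', 'T907R', 'Y897I']
  At Eta: gained ['T547F'] -> total ['A791E', 'D352Q', 'I858V', 'L107I', 'Q492V', 'T547F', 'T907R', 'Y897I']
  At Lambda: gained ['W755S', 'S950A', 'V540S'] -> total ['A791E', 'D352Q', 'I858V', 'L107I', 'Q492V', 'S950A', 'T547F', 'T907R', 'V540S', 'W755S', 'Y897I']
Mutations(Lambda) = ['A791E', 'D352Q', 'I858V', 'L107I', 'Q492V', 'S950A', 'T547F', 'T907R', 'V540S', 'W755S', 'Y897I']
Accumulating mutations along path to Iota:
  At Beta: gained [] -> total []
  At Iota: gained ['I858V'] -> total ['I858V']
Mutations(Iota) = ['I858V']
Intersection: ['A791E', 'D352Q', 'I858V', 'L107I', 'Q492V', 'S950A', 'T547F', 'T907R', 'V540S', 'W755S', 'Y897I'] ∩ ['I858V'] = ['I858V']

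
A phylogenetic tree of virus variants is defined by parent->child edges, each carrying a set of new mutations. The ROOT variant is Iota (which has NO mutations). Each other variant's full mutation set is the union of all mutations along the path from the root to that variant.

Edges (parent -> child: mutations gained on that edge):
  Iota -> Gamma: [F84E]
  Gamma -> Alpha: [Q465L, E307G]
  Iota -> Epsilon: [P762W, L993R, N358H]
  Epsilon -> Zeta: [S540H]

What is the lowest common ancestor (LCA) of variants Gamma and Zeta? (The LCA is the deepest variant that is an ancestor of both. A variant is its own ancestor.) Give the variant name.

Answer: Iota

Derivation:
Path from root to Gamma: Iota -> Gamma
  ancestors of Gamma: {Iota, Gamma}
Path from root to Zeta: Iota -> Epsilon -> Zeta
  ancestors of Zeta: {Iota, Epsilon, Zeta}
Common ancestors: {Iota}
Walk up from Zeta: Zeta (not in ancestors of Gamma), Epsilon (not in ancestors of Gamma), Iota (in ancestors of Gamma)
Deepest common ancestor (LCA) = Iota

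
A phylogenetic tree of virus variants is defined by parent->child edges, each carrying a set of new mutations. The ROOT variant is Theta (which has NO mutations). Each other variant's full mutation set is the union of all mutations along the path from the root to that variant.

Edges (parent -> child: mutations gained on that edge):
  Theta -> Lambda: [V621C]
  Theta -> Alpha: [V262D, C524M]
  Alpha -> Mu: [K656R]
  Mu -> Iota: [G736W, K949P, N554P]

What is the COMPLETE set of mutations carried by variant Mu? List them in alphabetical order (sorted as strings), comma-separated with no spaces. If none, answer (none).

Answer: C524M,K656R,V262D

Derivation:
At Theta: gained [] -> total []
At Alpha: gained ['V262D', 'C524M'] -> total ['C524M', 'V262D']
At Mu: gained ['K656R'] -> total ['C524M', 'K656R', 'V262D']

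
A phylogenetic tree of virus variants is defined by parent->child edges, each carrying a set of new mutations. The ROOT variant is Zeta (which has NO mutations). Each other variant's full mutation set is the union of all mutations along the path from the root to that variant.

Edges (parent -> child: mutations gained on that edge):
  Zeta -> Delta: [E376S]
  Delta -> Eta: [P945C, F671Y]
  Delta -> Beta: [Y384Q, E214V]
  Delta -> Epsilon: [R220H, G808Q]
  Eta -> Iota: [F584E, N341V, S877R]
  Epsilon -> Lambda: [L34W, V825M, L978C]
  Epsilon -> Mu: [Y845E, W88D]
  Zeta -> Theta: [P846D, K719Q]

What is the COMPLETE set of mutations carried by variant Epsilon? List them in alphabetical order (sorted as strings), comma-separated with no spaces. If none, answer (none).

At Zeta: gained [] -> total []
At Delta: gained ['E376S'] -> total ['E376S']
At Epsilon: gained ['R220H', 'G808Q'] -> total ['E376S', 'G808Q', 'R220H']

Answer: E376S,G808Q,R220H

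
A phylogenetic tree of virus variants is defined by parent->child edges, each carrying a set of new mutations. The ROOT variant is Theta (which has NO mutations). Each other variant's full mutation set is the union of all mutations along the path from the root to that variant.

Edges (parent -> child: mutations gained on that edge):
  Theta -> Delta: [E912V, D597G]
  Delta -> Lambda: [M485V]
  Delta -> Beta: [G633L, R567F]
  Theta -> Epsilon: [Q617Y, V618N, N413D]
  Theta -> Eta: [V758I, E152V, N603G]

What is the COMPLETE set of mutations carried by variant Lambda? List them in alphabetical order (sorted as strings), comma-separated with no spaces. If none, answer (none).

Answer: D597G,E912V,M485V

Derivation:
At Theta: gained [] -> total []
At Delta: gained ['E912V', 'D597G'] -> total ['D597G', 'E912V']
At Lambda: gained ['M485V'] -> total ['D597G', 'E912V', 'M485V']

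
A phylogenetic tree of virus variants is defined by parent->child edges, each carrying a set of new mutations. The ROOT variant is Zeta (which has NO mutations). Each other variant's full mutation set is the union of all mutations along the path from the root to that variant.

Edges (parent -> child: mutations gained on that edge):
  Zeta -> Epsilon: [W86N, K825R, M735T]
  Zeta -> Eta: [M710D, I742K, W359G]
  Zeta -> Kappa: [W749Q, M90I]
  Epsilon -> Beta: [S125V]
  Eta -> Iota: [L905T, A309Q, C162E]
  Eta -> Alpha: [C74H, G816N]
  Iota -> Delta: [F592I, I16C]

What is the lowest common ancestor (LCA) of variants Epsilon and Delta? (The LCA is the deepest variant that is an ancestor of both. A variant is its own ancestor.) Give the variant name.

Answer: Zeta

Derivation:
Path from root to Epsilon: Zeta -> Epsilon
  ancestors of Epsilon: {Zeta, Epsilon}
Path from root to Delta: Zeta -> Eta -> Iota -> Delta
  ancestors of Delta: {Zeta, Eta, Iota, Delta}
Common ancestors: {Zeta}
Walk up from Delta: Delta (not in ancestors of Epsilon), Iota (not in ancestors of Epsilon), Eta (not in ancestors of Epsilon), Zeta (in ancestors of Epsilon)
Deepest common ancestor (LCA) = Zeta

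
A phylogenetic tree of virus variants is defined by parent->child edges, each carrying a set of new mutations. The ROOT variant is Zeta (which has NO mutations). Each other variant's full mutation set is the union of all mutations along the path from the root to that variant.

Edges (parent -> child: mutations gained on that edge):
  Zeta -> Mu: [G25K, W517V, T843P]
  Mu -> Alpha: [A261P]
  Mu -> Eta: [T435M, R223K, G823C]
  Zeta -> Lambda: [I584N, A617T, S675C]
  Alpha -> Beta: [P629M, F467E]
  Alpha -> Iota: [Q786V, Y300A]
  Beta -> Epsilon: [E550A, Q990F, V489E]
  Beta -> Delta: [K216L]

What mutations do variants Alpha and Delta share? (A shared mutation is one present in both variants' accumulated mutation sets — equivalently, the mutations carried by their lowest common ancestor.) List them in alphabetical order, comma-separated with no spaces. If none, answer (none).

Accumulating mutations along path to Alpha:
  At Zeta: gained [] -> total []
  At Mu: gained ['G25K', 'W517V', 'T843P'] -> total ['G25K', 'T843P', 'W517V']
  At Alpha: gained ['A261P'] -> total ['A261P', 'G25K', 'T843P', 'W517V']
Mutations(Alpha) = ['A261P', 'G25K', 'T843P', 'W517V']
Accumulating mutations along path to Delta:
  At Zeta: gained [] -> total []
  At Mu: gained ['G25K', 'W517V', 'T843P'] -> total ['G25K', 'T843P', 'W517V']
  At Alpha: gained ['A261P'] -> total ['A261P', 'G25K', 'T843P', 'W517V']
  At Beta: gained ['P629M', 'F467E'] -> total ['A261P', 'F467E', 'G25K', 'P629M', 'T843P', 'W517V']
  At Delta: gained ['K216L'] -> total ['A261P', 'F467E', 'G25K', 'K216L', 'P629M', 'T843P', 'W517V']
Mutations(Delta) = ['A261P', 'F467E', 'G25K', 'K216L', 'P629M', 'T843P', 'W517V']
Intersection: ['A261P', 'G25K', 'T843P', 'W517V'] ∩ ['A261P', 'F467E', 'G25K', 'K216L', 'P629M', 'T843P', 'W517V'] = ['A261P', 'G25K', 'T843P', 'W517V']

Answer: A261P,G25K,T843P,W517V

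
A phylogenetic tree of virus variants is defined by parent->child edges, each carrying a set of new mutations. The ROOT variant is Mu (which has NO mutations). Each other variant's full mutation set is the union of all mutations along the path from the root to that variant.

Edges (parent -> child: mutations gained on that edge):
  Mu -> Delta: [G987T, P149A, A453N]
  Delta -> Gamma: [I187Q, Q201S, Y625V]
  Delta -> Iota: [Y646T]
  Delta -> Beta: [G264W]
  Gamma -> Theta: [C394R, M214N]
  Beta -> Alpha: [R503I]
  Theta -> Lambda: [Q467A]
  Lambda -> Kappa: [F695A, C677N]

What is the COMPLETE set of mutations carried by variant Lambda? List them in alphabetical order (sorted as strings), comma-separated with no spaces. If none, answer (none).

At Mu: gained [] -> total []
At Delta: gained ['G987T', 'P149A', 'A453N'] -> total ['A453N', 'G987T', 'P149A']
At Gamma: gained ['I187Q', 'Q201S', 'Y625V'] -> total ['A453N', 'G987T', 'I187Q', 'P149A', 'Q201S', 'Y625V']
At Theta: gained ['C394R', 'M214N'] -> total ['A453N', 'C394R', 'G987T', 'I187Q', 'M214N', 'P149A', 'Q201S', 'Y625V']
At Lambda: gained ['Q467A'] -> total ['A453N', 'C394R', 'G987T', 'I187Q', 'M214N', 'P149A', 'Q201S', 'Q467A', 'Y625V']

Answer: A453N,C394R,G987T,I187Q,M214N,P149A,Q201S,Q467A,Y625V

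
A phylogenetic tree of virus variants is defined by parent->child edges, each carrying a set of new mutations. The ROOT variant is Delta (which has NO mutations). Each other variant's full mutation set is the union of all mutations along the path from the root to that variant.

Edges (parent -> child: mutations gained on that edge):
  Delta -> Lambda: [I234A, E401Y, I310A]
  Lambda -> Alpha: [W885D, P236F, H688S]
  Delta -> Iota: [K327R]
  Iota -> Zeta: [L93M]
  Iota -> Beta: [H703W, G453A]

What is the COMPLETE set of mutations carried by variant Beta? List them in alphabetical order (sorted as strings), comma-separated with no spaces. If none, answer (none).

Answer: G453A,H703W,K327R

Derivation:
At Delta: gained [] -> total []
At Iota: gained ['K327R'] -> total ['K327R']
At Beta: gained ['H703W', 'G453A'] -> total ['G453A', 'H703W', 'K327R']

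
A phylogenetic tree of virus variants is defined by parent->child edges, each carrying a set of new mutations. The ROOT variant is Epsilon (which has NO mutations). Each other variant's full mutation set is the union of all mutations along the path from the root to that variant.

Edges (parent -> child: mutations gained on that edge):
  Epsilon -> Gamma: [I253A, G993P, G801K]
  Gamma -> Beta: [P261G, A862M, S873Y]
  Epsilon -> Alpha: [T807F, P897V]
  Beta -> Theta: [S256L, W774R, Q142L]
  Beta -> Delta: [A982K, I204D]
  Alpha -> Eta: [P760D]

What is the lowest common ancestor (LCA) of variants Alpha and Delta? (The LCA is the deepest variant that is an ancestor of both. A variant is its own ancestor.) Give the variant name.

Answer: Epsilon

Derivation:
Path from root to Alpha: Epsilon -> Alpha
  ancestors of Alpha: {Epsilon, Alpha}
Path from root to Delta: Epsilon -> Gamma -> Beta -> Delta
  ancestors of Delta: {Epsilon, Gamma, Beta, Delta}
Common ancestors: {Epsilon}
Walk up from Delta: Delta (not in ancestors of Alpha), Beta (not in ancestors of Alpha), Gamma (not in ancestors of Alpha), Epsilon (in ancestors of Alpha)
Deepest common ancestor (LCA) = Epsilon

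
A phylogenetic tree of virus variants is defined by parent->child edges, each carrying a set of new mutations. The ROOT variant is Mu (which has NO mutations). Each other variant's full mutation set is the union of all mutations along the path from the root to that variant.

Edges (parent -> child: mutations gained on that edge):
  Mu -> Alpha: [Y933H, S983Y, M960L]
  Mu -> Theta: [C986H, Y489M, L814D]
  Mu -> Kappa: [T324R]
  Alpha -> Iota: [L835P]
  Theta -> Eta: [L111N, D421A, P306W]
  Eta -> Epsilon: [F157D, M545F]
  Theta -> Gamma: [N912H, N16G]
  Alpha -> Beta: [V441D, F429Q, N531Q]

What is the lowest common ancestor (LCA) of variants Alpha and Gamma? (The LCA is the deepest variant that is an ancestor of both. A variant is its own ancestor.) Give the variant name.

Path from root to Alpha: Mu -> Alpha
  ancestors of Alpha: {Mu, Alpha}
Path from root to Gamma: Mu -> Theta -> Gamma
  ancestors of Gamma: {Mu, Theta, Gamma}
Common ancestors: {Mu}
Walk up from Gamma: Gamma (not in ancestors of Alpha), Theta (not in ancestors of Alpha), Mu (in ancestors of Alpha)
Deepest common ancestor (LCA) = Mu

Answer: Mu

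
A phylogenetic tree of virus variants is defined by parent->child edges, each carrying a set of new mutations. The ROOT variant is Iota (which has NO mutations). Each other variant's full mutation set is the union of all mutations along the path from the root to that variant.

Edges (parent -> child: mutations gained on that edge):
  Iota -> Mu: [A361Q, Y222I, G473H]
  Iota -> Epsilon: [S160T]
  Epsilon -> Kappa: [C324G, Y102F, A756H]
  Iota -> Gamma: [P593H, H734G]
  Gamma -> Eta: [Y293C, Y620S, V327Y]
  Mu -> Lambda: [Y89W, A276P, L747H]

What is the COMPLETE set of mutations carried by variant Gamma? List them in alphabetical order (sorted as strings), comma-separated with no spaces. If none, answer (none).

At Iota: gained [] -> total []
At Gamma: gained ['P593H', 'H734G'] -> total ['H734G', 'P593H']

Answer: H734G,P593H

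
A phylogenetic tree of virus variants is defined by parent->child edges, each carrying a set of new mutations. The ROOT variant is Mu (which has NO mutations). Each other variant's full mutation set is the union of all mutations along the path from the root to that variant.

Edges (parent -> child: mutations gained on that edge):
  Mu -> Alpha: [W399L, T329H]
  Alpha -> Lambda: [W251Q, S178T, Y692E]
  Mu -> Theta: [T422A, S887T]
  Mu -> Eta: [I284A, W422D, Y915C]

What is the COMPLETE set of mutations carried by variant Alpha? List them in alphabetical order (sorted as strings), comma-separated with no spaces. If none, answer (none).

At Mu: gained [] -> total []
At Alpha: gained ['W399L', 'T329H'] -> total ['T329H', 'W399L']

Answer: T329H,W399L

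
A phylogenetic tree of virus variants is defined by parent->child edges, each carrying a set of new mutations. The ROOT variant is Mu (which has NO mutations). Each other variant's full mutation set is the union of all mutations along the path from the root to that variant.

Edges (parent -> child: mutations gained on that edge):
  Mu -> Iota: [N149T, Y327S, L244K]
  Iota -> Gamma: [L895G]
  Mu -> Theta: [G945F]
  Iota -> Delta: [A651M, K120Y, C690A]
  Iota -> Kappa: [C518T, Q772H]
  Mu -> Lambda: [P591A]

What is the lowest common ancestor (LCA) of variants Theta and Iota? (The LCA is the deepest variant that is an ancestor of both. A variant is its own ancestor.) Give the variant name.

Answer: Mu

Derivation:
Path from root to Theta: Mu -> Theta
  ancestors of Theta: {Mu, Theta}
Path from root to Iota: Mu -> Iota
  ancestors of Iota: {Mu, Iota}
Common ancestors: {Mu}
Walk up from Iota: Iota (not in ancestors of Theta), Mu (in ancestors of Theta)
Deepest common ancestor (LCA) = Mu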